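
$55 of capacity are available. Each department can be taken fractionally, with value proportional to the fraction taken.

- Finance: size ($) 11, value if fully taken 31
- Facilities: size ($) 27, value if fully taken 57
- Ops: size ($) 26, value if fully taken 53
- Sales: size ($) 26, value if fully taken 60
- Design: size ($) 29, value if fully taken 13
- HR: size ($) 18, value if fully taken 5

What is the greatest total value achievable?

Sort by value density: Finance 31/11≈2.82, Sales 60/26≈2.31, Facilities 57/27≈2.11, Ops 53/26≈2.04, Design 13/29≈0.448, HR 5/18≈0.278.
Finance: take in full, 11 $ for value 31 — 44 left.
All 26 $ of Sales fit (value 60) — 18 remain.
Fill the last 18 $ with part of Facilities: 18/27 of it earns 38.
Total value = 129.

129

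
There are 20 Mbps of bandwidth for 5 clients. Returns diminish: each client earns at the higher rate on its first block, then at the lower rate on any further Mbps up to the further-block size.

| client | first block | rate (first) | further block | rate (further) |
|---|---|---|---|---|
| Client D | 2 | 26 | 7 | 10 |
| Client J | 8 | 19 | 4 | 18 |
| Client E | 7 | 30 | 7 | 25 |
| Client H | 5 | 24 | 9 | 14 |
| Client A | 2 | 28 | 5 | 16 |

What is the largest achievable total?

Treat each block as its own option and order by rate: Client E/T1 30 > Client A/T1 28 > Client D/T1 26 > Client E/T2 25 > Client H/T1 24 > Client J/T1 19 > Client J/T2 18 > Client A/T2 16 > Client H/T2 14 > Client D/T2 10.
Client E/T1 (30): +7 → 13 left.
Client A T1 at 28: fill all 2 → 11 left.
Client D/T1 (26): +2 → 9 left.
Client E T2 at 25: fill all 7 → 2 left.
2 remain; put them into Client H T1 at 24.
Total = 30×7 + 28×2 + 26×2 + 25×7 + 24×2 = 541.

541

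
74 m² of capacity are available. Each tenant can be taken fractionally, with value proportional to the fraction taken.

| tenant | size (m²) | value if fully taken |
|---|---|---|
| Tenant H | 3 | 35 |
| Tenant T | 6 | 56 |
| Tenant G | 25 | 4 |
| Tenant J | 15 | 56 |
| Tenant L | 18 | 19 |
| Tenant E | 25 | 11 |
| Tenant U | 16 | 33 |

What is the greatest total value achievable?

206.04

Rank by value-to-size ratio: Tenant H 35/3≈11.7, Tenant T 56/6≈9.33, Tenant J 56/15≈3.73, Tenant U 33/16≈2.06, Tenant L 19/18≈1.06, Tenant E 11/25≈0.44, Tenant G 4/25≈0.16.
All 3 m² of Tenant H fit (value 35) → 71 remain.
All 6 m² of Tenant T fit (value 56) → 65 remain.
All 15 m² of Tenant J fit (value 56) → 50 remain.
All 16 m² of Tenant U fit (value 33) → 34 remain.
All 18 m² of Tenant L fit (value 19) → 16 remain.
Only 16 m² remain; take 16/25 of Tenant E for value 11×16/25 = 7.04.
Total value = 206.04.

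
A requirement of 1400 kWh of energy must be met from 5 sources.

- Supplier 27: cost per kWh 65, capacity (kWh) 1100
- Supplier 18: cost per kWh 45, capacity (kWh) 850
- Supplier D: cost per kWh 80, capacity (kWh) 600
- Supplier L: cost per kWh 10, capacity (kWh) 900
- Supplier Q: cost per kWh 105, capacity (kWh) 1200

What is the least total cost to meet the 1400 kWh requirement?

Cheapest first:
Supplier L at 10: take all 900 kWh → 500 still needed.
Supplier 18 (45): take the remaining 500 → done.
Supplier 27, Supplier D, Supplier Q: unused.
Cost = 900×10 + 500×45 = 31500.

31500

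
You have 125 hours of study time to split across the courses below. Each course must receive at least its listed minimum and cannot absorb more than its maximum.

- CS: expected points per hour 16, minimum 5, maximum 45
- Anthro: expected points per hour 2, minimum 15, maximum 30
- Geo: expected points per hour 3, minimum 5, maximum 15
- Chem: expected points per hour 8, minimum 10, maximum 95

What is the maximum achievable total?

Meeting every minimum uses 5+15+5+10 = 35 hours, leaving 90.
Rank by expected points per hour: CS 16 > Chem 8 > Geo 3 > Anthro 2.
CS takes 40 more to reach its cap of 45 — 50 left.
Only 50 left; Chem takes them to reach 60.
Total = 16×45 + 2×15 + 3×5 + 8×60 = 1245.

1245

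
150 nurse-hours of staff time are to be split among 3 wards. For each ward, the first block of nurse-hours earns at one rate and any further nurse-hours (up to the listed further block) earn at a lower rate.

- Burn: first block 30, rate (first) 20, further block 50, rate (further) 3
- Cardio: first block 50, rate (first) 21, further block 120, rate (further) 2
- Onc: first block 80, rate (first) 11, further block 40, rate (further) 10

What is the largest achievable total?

2420

Treat each block as its own option and order by rate: Cardio/tier1 21 > Burn/tier1 20 > Onc/tier1 11 > Onc/tier2 10 > Burn/tier2 3 > Cardio/tier2 2.
Cardio/tier1 (21): +50 — 100 left.
Burn/tier1 (20): +30 — 70 left.
70 remain; put them into Onc tier1 at 11.
Total = 21×50 + 20×30 + 11×70 = 2420.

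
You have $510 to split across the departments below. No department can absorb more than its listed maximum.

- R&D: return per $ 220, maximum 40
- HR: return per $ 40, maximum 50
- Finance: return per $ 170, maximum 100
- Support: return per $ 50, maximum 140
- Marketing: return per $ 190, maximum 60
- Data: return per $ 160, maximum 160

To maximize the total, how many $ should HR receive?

Order the departments by return per $: R&D 220 > Marketing 190 > Finance 170 > Data 160 > Support 50 > HR 40.
Give R&D 40 to hit its cap of 40 → 470 left.
Marketing: +60 to 60 (cap) → 410 left.
Finance: +100 to 100 (cap) → 310 left.
Data: +160 to 160 (cap) → 150 left.
Give Support 140 to hit its cap of 140 → 10 left.
Only 10 left; HR takes them to reach 10.

10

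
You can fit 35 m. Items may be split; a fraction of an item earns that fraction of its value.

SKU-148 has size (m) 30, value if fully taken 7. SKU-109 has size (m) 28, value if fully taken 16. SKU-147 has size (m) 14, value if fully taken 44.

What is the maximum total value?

56

Best value per unit of size first: SKU-147 44/14≈3.14, SKU-109 16/28≈0.571, SKU-148 7/30≈0.233.
All 14 m of SKU-147 fit (value 44) ; 21 remain.
Only 21 m remain; take 21/28 of SKU-109 for value 16×21/28 = 12.
Total value = 56.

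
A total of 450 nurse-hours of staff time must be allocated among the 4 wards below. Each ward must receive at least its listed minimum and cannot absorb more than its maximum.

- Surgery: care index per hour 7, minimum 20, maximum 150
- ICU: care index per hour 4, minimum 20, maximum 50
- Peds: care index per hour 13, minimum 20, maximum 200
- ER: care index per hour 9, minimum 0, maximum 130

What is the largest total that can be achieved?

4550

Meeting every minimum uses 20+20+20+0 = 60 nurse-hours, leaving 390.
Highest care index per hour first: Peds 13 > ER 9 > Surgery 7 > ICU 4.
Peds: +180 to 200 (cap) ; 210 left.
ER takes 130 more to reach its cap of 130 ; 80 left.
Surgery: +80 (room for 130) → 100. Pool exhausted.
Total = 7×100 + 4×20 + 13×200 + 9×130 = 4550.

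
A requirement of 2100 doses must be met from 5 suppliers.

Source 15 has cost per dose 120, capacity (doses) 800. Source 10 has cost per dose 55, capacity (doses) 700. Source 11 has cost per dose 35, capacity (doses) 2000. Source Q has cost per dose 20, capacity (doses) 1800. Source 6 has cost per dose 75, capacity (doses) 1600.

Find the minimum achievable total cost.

46500

Use suppliers in increasing cost order.
Source Q (20): use full 1800 — 300 doses to go.
Source 11 at 35: take 300 of its 2000 — requirement met.
Source 10, Source 6, Source 15: unused.
Cost = 1800×20 + 300×35 = 46500.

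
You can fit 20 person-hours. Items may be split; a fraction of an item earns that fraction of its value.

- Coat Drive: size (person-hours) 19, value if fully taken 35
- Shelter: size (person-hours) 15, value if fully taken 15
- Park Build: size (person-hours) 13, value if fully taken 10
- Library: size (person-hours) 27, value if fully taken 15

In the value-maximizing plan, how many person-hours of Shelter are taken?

1

Rank by value-to-size ratio: Coat Drive 35/19≈1.84, Shelter 15/15≈1, Park Build 10/13≈0.769, Library 15/27≈0.556.
Coat Drive: take in full, 19 person-hours for value 35 → 1 left.
Only 1 person-hours remain; take 1/15 of Shelter for value 15×1/15 = 1.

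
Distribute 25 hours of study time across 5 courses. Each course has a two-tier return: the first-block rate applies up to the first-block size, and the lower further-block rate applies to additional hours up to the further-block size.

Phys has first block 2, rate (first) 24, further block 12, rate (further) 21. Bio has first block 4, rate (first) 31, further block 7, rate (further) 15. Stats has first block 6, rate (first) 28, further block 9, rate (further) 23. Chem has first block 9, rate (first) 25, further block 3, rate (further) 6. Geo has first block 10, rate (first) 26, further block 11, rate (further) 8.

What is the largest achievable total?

677

Treat each block as its own option and order by rate: Bio/T1 31 > Stats/T1 28 > Geo/T1 26 > Chem/T1 25 > Phys/T1 24 > Stats/T2 23 > Phys/T2 21 > Bio/T2 15 > Geo/T2 8 > Chem/T2 6.
Bio/T1 (31): +4 → 21 left.
Fill Stats T1 block (6 at 28) → 15 left.
Fill Geo T1 block (10 at 26) → 5 left.
Chem/T1: +5 of 9 at 25; pool empty.
Total = 31×4 + 28×6 + 26×10 + 25×5 = 677.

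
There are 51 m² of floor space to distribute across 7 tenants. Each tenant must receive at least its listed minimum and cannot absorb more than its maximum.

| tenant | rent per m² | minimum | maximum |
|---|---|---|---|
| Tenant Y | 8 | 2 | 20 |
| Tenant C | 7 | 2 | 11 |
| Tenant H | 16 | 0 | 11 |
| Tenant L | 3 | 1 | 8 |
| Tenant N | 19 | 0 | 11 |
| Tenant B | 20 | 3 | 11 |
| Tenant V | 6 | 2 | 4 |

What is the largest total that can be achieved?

738

Meeting every minimum uses 2+2+0+1+0+3+2 = 10 m², leaving 41.
Order the tenants by rent per m²: Tenant B 20 > Tenant N 19 > Tenant H 16 > Tenant Y 8 > Tenant C 7 > Tenant V 6 > Tenant L 3.
Tenant B: +8 to 11 (cap) ; 33 left.
Tenant N takes 11 more to reach its cap of 11 ; 22 left.
Tenant H takes 11 more to reach its cap of 11 ; 11 left.
Tenant Y has room for 18 more but only 11 remain, so it gets 13.
Total = 8×13 + 7×2 + 16×11 + 3×1 + 19×11 + 20×11 + 6×2 = 738.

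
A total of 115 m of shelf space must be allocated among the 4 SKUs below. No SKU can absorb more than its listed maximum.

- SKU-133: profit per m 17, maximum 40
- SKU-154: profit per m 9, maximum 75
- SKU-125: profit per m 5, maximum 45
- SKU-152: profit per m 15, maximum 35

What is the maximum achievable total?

Rank by profit per m: SKU-133 17 > SKU-152 15 > SKU-154 9 > SKU-125 5.
SKU-133: +40 to 40 (cap) → 75 left.
SKU-152 takes 35 to reach its cap of 35 → 40 left.
Only 40 left; SKU-154 takes them to reach 40.
Total = 17×40 + 9×40 + 15×35 = 1565.

1565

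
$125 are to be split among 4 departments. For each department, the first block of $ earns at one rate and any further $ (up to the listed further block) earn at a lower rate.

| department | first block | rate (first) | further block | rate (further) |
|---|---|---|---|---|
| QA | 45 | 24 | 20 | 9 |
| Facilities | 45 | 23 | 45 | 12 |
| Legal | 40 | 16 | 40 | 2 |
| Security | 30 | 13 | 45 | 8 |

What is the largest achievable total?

Treat each block as its own option and order by rate: QA/T1 24 > Facilities/T1 23 > Legal/T1 16 > Security/T1 13 > Facilities/T2 12 > QA/T2 9 > Security/T2 8 > Legal/T2 2.
QA/T1 (24): +45 ; 80 left.
Facilities T1 at 23: fill all 45 ; 35 left.
Legal/T1: +35 of 40 at 16; pool empty.
Total = 24×45 + 23×45 + 16×35 = 2675.

2675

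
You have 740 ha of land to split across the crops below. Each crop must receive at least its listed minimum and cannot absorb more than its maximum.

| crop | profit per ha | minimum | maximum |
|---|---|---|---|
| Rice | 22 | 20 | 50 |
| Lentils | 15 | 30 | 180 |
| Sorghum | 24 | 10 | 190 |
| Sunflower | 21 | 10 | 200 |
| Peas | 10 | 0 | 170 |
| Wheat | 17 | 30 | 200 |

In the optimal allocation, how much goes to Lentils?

Meeting every minimum uses 20+30+10+10+0+30 = 100 ha, leaving 640.
Order the crops by profit per ha: Sorghum 24 > Rice 22 > Sunflower 21 > Wheat 17 > Lentils 15 > Peas 10.
Sorghum: +180 to 190 (cap) → 460 left.
Rice takes 30 more to reach its cap of 50 → 430 left.
Give Sunflower 190 more to hit its cap of 200 → 240 left.
Wheat takes 170 more to reach its cap of 200 → 70 left.
Only 70 left; Lentils takes them to reach 100.

100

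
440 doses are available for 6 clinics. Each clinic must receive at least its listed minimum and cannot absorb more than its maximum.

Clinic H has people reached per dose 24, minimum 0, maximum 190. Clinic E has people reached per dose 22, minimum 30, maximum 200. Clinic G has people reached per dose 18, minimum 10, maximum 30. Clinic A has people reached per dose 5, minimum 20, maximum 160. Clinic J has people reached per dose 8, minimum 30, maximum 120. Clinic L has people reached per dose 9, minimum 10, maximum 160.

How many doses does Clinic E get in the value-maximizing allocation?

Meeting every minimum uses 0+30+10+20+30+10 = 100 doses, leaving 340.
Order the clinics by people reached per dose: Clinic H 24 > Clinic E 22 > Clinic G 18 > Clinic L 9 > Clinic J 8 > Clinic A 5.
Give Clinic H 190 more to hit its cap of 190 ; 150 left.
Only 150 left; Clinic E takes them to reach 180.

180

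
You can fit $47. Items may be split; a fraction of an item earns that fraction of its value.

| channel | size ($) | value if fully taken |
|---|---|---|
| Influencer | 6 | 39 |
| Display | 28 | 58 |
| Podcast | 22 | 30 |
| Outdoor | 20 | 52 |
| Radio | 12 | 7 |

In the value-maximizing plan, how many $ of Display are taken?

Sort by value density: Influencer 39/6≈6.5, Outdoor 52/20≈2.6, Display 58/28≈2.07, Podcast 30/22≈1.36, Radio 7/12≈0.583.
All 6 $ of Influencer fit (value 39) → 41 remain.
All 20 $ of Outdoor fit (value 52) → 21 remain.
Fill the last 21 $ with part of Display: 21/28 of it earns 43.5.

21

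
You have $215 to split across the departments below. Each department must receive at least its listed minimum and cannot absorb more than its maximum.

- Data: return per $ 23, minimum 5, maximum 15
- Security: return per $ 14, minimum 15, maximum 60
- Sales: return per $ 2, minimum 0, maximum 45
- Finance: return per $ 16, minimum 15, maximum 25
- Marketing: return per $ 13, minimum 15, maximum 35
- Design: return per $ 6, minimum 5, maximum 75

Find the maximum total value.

2500

Meeting every minimum uses 5+15+0+15+15+5 = 55 $, leaving 160.
Highest return per $ first: Data 23 > Finance 16 > Security 14 > Marketing 13 > Design 6 > Sales 2.
Give Data 10 more to hit its cap of 15 → 150 left.
Finance takes 10 more to reach its cap of 25 → 140 left.
Give Security 45 more to hit its cap of 60 → 95 left.
Give Marketing 20 more to hit its cap of 35 → 75 left.
Design: +70 to 75 (cap) → 5 left.
Sales: +5 (room for 45) → 5. Pool exhausted.
Total = 23×15 + 14×60 + 2×5 + 16×25 + 13×35 + 6×75 = 2500.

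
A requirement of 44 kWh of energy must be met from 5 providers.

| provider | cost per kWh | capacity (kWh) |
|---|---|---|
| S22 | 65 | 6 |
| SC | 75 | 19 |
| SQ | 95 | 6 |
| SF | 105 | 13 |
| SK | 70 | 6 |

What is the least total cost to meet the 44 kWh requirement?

Fill from the cheapest provider first.
Take 6 from S22 at 65 ; need 38 more.
SK (70): use full 6 ; 32 kWh to go.
SC (75): use full 19 ; 13 kWh to go.
SQ at 95: take all 6 kWh ; 7 still needed.
SF (105): take the remaining 7 ; done.
Cost = 6×65 + 6×70 + 19×75 + 6×95 + 7×105 = 3540.

3540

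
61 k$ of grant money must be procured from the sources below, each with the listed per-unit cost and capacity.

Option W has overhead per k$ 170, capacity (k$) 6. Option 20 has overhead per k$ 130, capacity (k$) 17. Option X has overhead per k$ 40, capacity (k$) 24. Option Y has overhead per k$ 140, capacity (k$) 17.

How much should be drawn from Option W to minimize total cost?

3

Fill from the cheapest source first.
Take 24 from Option X at 40 → need 37 more.
Option 20 (130): use full 17 → 20 k$ to go.
Take 17 from Option Y at 140 → need 3 more.
Option W (170): take the remaining 3 → done.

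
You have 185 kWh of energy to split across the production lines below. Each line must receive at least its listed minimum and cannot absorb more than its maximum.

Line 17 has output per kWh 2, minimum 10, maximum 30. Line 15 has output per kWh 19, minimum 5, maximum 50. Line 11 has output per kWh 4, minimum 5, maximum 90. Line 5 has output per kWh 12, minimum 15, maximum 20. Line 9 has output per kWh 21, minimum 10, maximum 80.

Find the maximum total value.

2990

Meeting every minimum uses 10+5+5+15+10 = 45 kWh, leaving 140.
Order the production lines by output per kWh: Line 9 21 > Line 15 19 > Line 5 12 > Line 11 4 > Line 17 2.
Give Line 9 70 more to hit its cap of 80 ; 70 left.
Line 15: +45 to 50 (cap) ; 25 left.
Give Line 5 5 more to hit its cap of 20 ; 20 left.
Only 20 left; Line 11 takes them to reach 25.
Total = 2×10 + 19×50 + 4×25 + 12×20 + 21×80 = 2990.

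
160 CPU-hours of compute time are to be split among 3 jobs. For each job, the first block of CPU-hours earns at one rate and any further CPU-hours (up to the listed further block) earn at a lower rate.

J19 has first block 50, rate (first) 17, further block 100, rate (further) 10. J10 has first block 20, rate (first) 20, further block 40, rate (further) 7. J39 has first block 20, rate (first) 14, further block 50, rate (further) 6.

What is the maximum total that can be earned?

Rank every tier by rate: J10/T1 20 > J19/T1 17 > J39/T1 14 > J19/T2 10 > J10/T2 7 > J39/T2 6.
Fill J10 T1 block (20 at 20) — 140 left.
J19/T1 (17): +50 — 90 left.
J39 T1 at 14: fill all 20 — 70 left.
J19/T2: +70 of 100 at 10; pool empty.
Total = 20×20 + 17×50 + 14×20 + 10×70 = 2230.

2230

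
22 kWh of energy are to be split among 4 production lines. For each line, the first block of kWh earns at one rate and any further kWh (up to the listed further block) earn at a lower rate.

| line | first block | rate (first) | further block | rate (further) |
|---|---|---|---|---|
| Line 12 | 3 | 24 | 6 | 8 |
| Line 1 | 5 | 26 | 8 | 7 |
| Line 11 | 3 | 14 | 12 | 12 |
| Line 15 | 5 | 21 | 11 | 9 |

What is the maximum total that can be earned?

421

Rank every tier by rate: Line 1/T1 26 > Line 12/T1 24 > Line 15/T1 21 > Line 11/T1 14 > Line 11/T2 12 > Line 15/T2 9 > Line 12/T2 8 > Line 1/T2 7.
Fill Line 1 T1 block (5 at 26) — 17 left.
Fill Line 12 T1 block (3 at 24) — 14 left.
Line 15/T1 (21): +5 — 9 left.
Line 11/T1 (14): +3 — 6 left.
Line 11/T2: +6 of 12 at 12; pool empty.
Total = 26×5 + 24×3 + 21×5 + 14×3 + 12×6 = 421.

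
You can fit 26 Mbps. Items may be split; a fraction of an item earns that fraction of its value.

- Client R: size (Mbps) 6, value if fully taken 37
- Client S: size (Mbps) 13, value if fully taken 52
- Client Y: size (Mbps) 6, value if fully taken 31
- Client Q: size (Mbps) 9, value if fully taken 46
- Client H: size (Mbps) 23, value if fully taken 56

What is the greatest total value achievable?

134

Sort by value density: Client R 37/6≈6.17, Client Y 31/6≈5.17, Client Q 46/9≈5.11, Client S 52/13≈4, Client H 56/23≈2.43.
Take all of Client R (6 Mbps, value 37) — 20 Mbps left.
Take all of Client Y (6 Mbps, value 31) — 14 Mbps left.
All 9 Mbps of Client Q fit (value 46) — 5 remain.
Fill the last 5 Mbps with part of Client S: 5/13 of it earns 20.
Total value = 134.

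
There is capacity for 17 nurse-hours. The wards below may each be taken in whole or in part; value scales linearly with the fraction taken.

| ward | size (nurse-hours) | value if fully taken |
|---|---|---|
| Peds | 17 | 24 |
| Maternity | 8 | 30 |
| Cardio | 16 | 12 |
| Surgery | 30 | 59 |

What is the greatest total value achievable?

Sort by value density: Maternity 30/8≈3.75, Surgery 59/30≈1.97, Peds 24/17≈1.41, Cardio 12/16≈0.75.
All 8 nurse-hours of Maternity fit (value 30) → 9 remain.
9 nurse-hours left: a 9/30 share of Surgery gives 59×9/30 = 17.7.
Total value = 47.7.

47.7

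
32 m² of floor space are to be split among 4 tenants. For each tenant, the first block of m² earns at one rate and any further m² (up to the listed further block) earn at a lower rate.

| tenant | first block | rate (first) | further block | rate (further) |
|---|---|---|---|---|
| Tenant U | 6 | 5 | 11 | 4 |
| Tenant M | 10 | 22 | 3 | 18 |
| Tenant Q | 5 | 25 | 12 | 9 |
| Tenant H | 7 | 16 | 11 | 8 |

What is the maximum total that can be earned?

Order all 8 blocks by rate: Tenant Q/tier1 25 > Tenant M/tier1 22 > Tenant M/tier2 18 > Tenant H/tier1 16 > Tenant Q/tier2 9 > Tenant H/tier2 8 > Tenant U/tier1 5 > Tenant U/tier2 4.
Fill Tenant Q tier1 block (5 at 25) → 27 left.
Tenant M tier1 at 22: fill all 10 → 17 left.
Tenant M/tier2 (18): +3 → 14 left.
Fill Tenant H tier1 block (7 at 16) → 7 left.
Tenant Q tier2 at 9: only 7 left, fill 7.
Total = 25×5 + 22×10 + 18×3 + 16×7 + 9×7 = 574.

574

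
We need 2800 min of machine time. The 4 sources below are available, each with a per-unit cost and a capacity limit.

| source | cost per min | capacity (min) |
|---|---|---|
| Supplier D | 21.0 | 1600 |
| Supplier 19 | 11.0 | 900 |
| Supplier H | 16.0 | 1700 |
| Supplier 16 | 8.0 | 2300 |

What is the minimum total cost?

Fill from the cheapest source first.
Supplier 16 (8.0): use full 2300 ; 500 min to go.
Take 500 from Supplier 19 at 11.0 to finish.
Supplier H, Supplier D: unused.
Cost = 2300×8.0 + 500×11.0 = 23900.

23900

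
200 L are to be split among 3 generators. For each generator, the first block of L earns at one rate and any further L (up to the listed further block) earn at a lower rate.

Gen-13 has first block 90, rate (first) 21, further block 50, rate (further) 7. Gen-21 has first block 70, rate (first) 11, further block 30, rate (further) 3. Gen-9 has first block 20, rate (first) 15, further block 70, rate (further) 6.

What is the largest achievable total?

3100

Order all 6 blocks by rate: Gen-13/T1 21 > Gen-9/T1 15 > Gen-21/T1 11 > Gen-13/T2 7 > Gen-9/T2 6 > Gen-21/T2 3.
Gen-13/T1 (21): +90 ; 110 left.
Gen-9/T1 (15): +20 ; 90 left.
Fill Gen-21 T1 block (70 at 11) ; 20 left.
20 remain; put them into Gen-13 T2 at 7.
Total = 21×90 + 15×20 + 11×70 + 7×20 = 3100.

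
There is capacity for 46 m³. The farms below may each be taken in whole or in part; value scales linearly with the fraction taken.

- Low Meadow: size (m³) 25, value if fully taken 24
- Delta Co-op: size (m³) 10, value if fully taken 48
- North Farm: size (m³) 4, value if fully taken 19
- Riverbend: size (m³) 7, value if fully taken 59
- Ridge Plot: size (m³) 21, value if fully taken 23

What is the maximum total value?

152.84

Rank by value-to-size ratio: Riverbend 59/7≈8.43, Delta Co-op 48/10≈4.8, North Farm 19/4≈4.75, Ridge Plot 23/21≈1.1, Low Meadow 24/25≈0.96.
Take all of Riverbend (7 m³, value 59) — 39 m³ left.
Take all of Delta Co-op (10 m³, value 48) — 29 m³ left.
Take all of North Farm (4 m³, value 19) — 25 m³ left.
Ridge Plot: take in full, 21 m³ for value 23 — 4 left.
4 m³ left: a 4/25 share of Low Meadow gives 24×4/25 = 3.84.
Total value = 152.84.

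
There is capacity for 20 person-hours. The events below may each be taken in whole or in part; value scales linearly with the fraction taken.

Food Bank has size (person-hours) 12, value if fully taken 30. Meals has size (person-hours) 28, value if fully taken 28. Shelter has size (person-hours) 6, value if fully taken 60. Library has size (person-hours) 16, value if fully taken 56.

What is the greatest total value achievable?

Sort by value density: Shelter 60/6≈10, Library 56/16≈3.5, Food Bank 30/12≈2.5, Meals 28/28≈1.
Take all of Shelter (6 person-hours, value 60) → 14 person-hours left.
14 person-hours left: a 14/16 share of Library gives 56×14/16 = 49.
Total value = 109.

109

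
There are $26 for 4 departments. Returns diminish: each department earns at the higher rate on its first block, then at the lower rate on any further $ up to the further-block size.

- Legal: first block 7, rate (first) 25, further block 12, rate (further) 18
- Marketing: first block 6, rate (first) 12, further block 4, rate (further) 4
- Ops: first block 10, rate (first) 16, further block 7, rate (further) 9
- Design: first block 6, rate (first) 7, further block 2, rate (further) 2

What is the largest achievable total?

503

Rank every tier by rate: Legal/T1 25 > Legal/T2 18 > Ops/T1 16 > Marketing/T1 12 > Ops/T2 9 > Design/T1 7 > Marketing/T2 4 > Design/T2 2.
Legal/T1 (25): +7 → 19 left.
Legal T2 at 18: fill all 12 → 7 left.
7 remain; put them into Ops T1 at 16.
Total = 25×7 + 18×12 + 16×7 = 503.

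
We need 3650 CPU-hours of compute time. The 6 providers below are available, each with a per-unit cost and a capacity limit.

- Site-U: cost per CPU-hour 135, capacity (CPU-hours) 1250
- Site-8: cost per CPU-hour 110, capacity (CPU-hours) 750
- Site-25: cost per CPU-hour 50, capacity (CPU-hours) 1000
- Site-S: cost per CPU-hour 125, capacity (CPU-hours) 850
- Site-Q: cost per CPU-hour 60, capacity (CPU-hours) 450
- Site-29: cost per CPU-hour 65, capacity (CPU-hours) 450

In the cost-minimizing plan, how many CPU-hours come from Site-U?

150

Use providers in increasing cost order.
Site-25 (50): use full 1000 ; 2650 CPU-hours to go.
Site-Q (60): use full 450 ; 2200 CPU-hours to go.
Take 450 from Site-29 at 65 ; need 1750 more.
Site-8 (110): use full 750 ; 1000 CPU-hours to go.
Site-S at 125: take all 850 CPU-hours ; 150 still needed.
Take 150 from Site-U at 135 to finish.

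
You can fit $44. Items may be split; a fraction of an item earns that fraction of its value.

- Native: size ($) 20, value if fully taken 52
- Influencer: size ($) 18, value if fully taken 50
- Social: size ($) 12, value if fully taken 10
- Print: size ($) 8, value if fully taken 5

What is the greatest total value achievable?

107

Sort by value density: Influencer 50/18≈2.78, Native 52/20≈2.6, Social 10/12≈0.833, Print 5/8≈0.625.
All 18 $ of Influencer fit (value 50) → 26 remain.
Take all of Native (20 $, value 52) → 6 $ left.
6 $ left: a 6/12 share of Social gives 10×6/12 = 5.
Total value = 107.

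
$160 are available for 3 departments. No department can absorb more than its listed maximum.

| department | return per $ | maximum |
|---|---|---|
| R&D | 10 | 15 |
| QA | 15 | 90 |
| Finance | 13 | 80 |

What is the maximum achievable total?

Order the departments by return per $: QA 15 > Finance 13 > R&D 10.
QA takes 90 to reach its cap of 90 → 70 left.
Finance: +70 (room for 80) → 70. Pool exhausted.
Total = 15×90 + 13×70 = 2260.

2260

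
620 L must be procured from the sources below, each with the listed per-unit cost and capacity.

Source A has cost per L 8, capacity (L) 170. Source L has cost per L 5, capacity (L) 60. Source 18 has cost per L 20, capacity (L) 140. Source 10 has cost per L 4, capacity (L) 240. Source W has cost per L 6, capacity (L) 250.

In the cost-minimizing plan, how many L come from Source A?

70

Use sources in increasing cost order.
Take 240 from Source 10 at 4 — need 380 more.
Source L at 5: take all 60 L — 320 still needed.
Source W (6): use full 250 — 70 L to go.
Take 70 from Source A at 8 to finish.
Source 18: unused.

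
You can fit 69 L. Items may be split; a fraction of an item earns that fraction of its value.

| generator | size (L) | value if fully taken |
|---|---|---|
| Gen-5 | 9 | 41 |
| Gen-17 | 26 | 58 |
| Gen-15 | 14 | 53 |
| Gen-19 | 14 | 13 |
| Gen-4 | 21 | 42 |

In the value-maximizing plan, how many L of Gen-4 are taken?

20

Rank by value-to-size ratio: Gen-5 41/9≈4.56, Gen-15 53/14≈3.79, Gen-17 58/26≈2.23, Gen-4 42/21≈2, Gen-19 13/14≈0.929.
Take all of Gen-5 (9 L, value 41) — 60 L left.
Gen-15: take in full, 14 L for value 53 — 46 left.
Gen-17: take in full, 26 L for value 58 — 20 left.
Fill the last 20 L with part of Gen-4: 20/21 of it earns 40.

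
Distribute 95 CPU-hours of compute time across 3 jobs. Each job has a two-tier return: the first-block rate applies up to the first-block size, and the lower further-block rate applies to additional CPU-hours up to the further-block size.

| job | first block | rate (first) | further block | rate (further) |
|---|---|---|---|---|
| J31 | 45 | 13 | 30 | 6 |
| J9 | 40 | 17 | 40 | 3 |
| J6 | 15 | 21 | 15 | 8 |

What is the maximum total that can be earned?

Treat each block as its own option and order by rate: J6/tier1 21 > J9/tier1 17 > J31/tier1 13 > J6/tier2 8 > J31/tier2 6 > J9/tier2 3.
Fill J6 tier1 block (15 at 21) → 80 left.
J9/tier1 (17): +40 → 40 left.
J31/tier1: +40 of 45 at 13; pool empty.
Total = 21×15 + 17×40 + 13×40 = 1515.

1515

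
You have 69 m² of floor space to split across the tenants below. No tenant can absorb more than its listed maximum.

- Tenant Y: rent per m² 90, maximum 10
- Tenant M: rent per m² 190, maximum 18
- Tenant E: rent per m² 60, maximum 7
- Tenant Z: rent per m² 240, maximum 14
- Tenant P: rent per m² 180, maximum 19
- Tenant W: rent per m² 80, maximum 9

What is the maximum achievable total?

11740

Order the tenants by rent per m²: Tenant Z 240 > Tenant M 190 > Tenant P 180 > Tenant Y 90 > Tenant W 80 > Tenant E 60.
Give Tenant Z 14 to hit its cap of 14 → 55 left.
Give Tenant M 18 to hit its cap of 18 → 37 left.
Tenant P: +19 to 19 (cap) → 18 left.
Give Tenant Y 10 to hit its cap of 10 → 8 left.
Tenant W: +8 (room for 9) → 8. Pool exhausted.
Total = 90×10 + 190×18 + 240×14 + 180×19 + 80×8 = 11740.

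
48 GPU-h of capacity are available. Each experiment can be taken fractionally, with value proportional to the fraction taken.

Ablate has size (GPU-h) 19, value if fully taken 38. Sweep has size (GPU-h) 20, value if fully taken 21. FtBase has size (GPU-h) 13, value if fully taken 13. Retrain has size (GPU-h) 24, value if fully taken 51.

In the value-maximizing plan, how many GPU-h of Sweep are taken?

5

Sort by value density: Retrain 51/24≈2.12, Ablate 38/19≈2, Sweep 21/20≈1.05, FtBase 13/13≈1.
Take all of Retrain (24 GPU-h, value 51) ; 24 GPU-h left.
Ablate: take in full, 19 GPU-h for value 38 ; 5 left.
Only 5 GPU-h remain; take 5/20 of Sweep for value 21×5/20 = 5.25.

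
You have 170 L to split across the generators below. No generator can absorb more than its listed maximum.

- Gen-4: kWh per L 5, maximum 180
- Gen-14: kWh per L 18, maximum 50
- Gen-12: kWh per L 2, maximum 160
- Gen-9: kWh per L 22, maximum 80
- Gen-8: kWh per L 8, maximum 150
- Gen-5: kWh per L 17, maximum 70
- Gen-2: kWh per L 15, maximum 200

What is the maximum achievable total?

Highest kWh per L first: Gen-9 22 > Gen-14 18 > Gen-5 17 > Gen-2 15 > Gen-8 8 > Gen-4 5 > Gen-12 2.
Gen-9 takes 80 to reach its cap of 80 — 90 left.
Gen-14 takes 50 to reach its cap of 50 — 40 left.
Gen-5 has room for 70 but only 40 remain, so it gets 40.
Total = 18×50 + 22×80 + 17×40 = 3340.

3340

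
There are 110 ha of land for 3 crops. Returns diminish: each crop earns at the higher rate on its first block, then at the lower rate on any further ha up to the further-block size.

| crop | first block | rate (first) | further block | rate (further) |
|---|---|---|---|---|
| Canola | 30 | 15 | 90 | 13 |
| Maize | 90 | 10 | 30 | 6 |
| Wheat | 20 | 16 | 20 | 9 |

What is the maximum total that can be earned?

Rank every tier by rate: Wheat/first 16 > Canola/first 15 > Canola/second 13 > Maize/first 10 > Wheat/second 9 > Maize/second 6.
Wheat/first (16): +20 ; 90 left.
Canola first at 15: fill all 30 ; 60 left.
Canola second at 13: only 60 left, fill 60.
Total = 16×20 + 15×30 + 13×60 = 1550.

1550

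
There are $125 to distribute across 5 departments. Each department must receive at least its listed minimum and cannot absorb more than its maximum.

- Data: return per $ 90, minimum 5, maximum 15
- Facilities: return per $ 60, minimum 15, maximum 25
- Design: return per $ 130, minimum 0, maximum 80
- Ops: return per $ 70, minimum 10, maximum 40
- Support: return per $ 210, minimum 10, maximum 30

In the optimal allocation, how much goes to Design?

Meeting every minimum uses 5+15+0+10+10 = 40 $, leaving 85.
Highest return per $ first: Support 210 > Design 130 > Data 90 > Ops 70 > Facilities 60.
Support: +20 to 30 (cap) — 65 left.
Design: +65 (room for 80) → 65. Pool exhausted.

65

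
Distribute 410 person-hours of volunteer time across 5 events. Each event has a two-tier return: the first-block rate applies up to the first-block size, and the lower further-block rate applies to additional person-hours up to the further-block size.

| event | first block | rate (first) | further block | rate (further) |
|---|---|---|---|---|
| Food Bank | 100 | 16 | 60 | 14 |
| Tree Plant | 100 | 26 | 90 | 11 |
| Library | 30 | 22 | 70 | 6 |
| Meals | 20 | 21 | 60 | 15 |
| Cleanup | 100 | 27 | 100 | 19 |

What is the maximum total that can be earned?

Treat each block as its own option and order by rate: Cleanup/tier1 27 > Tree Plant/tier1 26 > Library/tier1 22 > Meals/tier1 21 > Cleanup/tier2 19 > Food Bank/tier1 16 > Meals/tier2 15 > Food Bank/tier2 14 > Tree Plant/tier2 11 > Library/tier2 6.
Cleanup tier1 at 27: fill all 100 → 310 left.
Tree Plant tier1 at 26: fill all 100 → 210 left.
Library tier1 at 22: fill all 30 → 180 left.
Meals tier1 at 21: fill all 20 → 160 left.
Fill Cleanup tier2 block (100 at 19) → 60 left.
Food Bank/tier1: +60 of 100 at 16; pool empty.
Total = 27×100 + 26×100 + 22×30 + 21×20 + 19×100 + 16×60 = 9240.

9240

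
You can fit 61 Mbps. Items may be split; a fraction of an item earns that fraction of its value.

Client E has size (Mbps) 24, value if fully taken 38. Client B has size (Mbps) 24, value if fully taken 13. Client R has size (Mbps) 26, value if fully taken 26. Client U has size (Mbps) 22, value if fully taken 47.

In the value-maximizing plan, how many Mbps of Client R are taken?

15

Best value per unit of size first: Client U 47/22≈2.14, Client E 38/24≈1.58, Client R 26/26≈1, Client B 13/24≈0.542.
All 22 Mbps of Client U fit (value 47) → 39 remain.
Take all of Client E (24 Mbps, value 38) → 15 Mbps left.
15 Mbps left: a 15/26 share of Client R gives 26×15/26 = 15.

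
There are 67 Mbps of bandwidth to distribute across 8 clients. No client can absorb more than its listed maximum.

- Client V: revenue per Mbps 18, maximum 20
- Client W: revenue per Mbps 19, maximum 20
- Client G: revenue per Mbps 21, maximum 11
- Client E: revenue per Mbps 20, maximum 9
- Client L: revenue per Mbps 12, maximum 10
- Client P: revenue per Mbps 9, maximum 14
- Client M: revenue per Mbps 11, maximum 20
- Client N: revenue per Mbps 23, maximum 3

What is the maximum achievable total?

Highest revenue per Mbps first: Client N 23 > Client G 21 > Client E 20 > Client W 19 > Client V 18 > Client L 12 > Client M 11 > Client P 9.
Client N takes 3 to reach its cap of 3 → 64 left.
Give Client G 11 to hit its cap of 11 → 53 left.
Client E: +9 to 9 (cap) → 44 left.
Client W takes 20 to reach its cap of 20 → 24 left.
Client V takes 20 to reach its cap of 20 → 4 left.
Only 4 left; Client L takes them to reach 4.
Total = 18×20 + 19×20 + 21×11 + 20×9 + 12×4 + 23×3 = 1268.

1268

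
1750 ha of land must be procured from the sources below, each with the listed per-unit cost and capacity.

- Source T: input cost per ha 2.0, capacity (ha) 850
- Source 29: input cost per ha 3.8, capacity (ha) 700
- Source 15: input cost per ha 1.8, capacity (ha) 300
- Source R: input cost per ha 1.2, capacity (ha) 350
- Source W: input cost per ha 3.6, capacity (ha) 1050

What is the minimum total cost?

3560

Use sources in increasing cost order.
Source R at 1.2: take all 350 ha ; 1400 still needed.
Source 15 (1.8): use full 300 ; 1100 ha to go.
Take 850 from Source T at 2.0 ; need 250 more.
Source W at 3.6: take 250 of its 1050 ; requirement met.
Source 29: unused.
Cost = 350×1.2 + 300×1.8 + 850×2.0 + 250×3.6 = 3560.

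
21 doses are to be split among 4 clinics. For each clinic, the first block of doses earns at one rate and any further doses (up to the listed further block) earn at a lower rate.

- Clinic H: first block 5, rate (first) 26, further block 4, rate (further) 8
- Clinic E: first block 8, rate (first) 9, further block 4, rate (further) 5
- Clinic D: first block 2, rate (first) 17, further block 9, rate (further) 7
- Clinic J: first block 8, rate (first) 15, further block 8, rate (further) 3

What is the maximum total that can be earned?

338

Order all 8 blocks by rate: Clinic H/first 26 > Clinic D/first 17 > Clinic J/first 15 > Clinic E/first 9 > Clinic H/second 8 > Clinic D/second 7 > Clinic E/second 5 > Clinic J/second 3.
Clinic H first at 26: fill all 5 ; 16 left.
Fill Clinic D first block (2 at 17) ; 14 left.
Clinic J first at 15: fill all 8 ; 6 left.
Clinic E first at 9: only 6 left, fill 6.
Total = 26×5 + 17×2 + 15×8 + 9×6 = 338.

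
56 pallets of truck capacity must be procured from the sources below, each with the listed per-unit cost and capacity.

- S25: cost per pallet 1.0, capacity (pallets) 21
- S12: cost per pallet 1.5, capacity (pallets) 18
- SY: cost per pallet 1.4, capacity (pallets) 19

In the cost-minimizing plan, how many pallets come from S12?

16

Use sources in increasing cost order.
S25 (1.0): use full 21 — 35 pallets to go.
SY (1.4): use full 19 — 16 pallets to go.
Take 16 from S12 at 1.5 to finish.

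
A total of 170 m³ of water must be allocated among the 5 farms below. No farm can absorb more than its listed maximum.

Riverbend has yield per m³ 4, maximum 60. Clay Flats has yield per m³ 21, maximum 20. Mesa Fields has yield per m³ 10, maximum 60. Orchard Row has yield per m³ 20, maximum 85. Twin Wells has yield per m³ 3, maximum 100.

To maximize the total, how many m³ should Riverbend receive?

Order the farms by yield per m³: Clay Flats 21 > Orchard Row 20 > Mesa Fields 10 > Riverbend 4 > Twin Wells 3.
Clay Flats: +20 to 20 (cap) → 150 left.
Orchard Row: +85 to 85 (cap) → 65 left.
Mesa Fields takes 60 to reach its cap of 60 → 5 left.
Riverbend has room for 60 but only 5 remain, so it gets 5.

5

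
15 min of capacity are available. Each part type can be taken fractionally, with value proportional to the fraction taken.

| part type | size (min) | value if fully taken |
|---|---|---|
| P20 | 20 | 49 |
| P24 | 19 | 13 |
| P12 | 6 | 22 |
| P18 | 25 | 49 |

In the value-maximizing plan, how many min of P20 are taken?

9

Best value per unit of size first: P12 22/6≈3.67, P20 49/20≈2.45, P18 49/25≈1.96, P24 13/19≈0.684.
Take all of P12 (6 min, value 22) → 9 min left.
Only 9 min remain; take 9/20 of P20 for value 49×9/20 = 22.05.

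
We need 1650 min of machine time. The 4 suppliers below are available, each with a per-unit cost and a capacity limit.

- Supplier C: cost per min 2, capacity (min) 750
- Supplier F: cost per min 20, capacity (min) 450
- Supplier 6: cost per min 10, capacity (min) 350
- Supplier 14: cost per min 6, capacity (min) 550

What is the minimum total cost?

Use suppliers in increasing cost order.
Supplier C at 2: take all 750 min → 900 still needed.
Supplier 14 at 6: take all 550 min → 350 still needed.
Take 350 from Supplier 6 at 10 → need 0 more.
Supplier F: unused.
Cost = 750×2 + 550×6 + 350×10 = 8300.

8300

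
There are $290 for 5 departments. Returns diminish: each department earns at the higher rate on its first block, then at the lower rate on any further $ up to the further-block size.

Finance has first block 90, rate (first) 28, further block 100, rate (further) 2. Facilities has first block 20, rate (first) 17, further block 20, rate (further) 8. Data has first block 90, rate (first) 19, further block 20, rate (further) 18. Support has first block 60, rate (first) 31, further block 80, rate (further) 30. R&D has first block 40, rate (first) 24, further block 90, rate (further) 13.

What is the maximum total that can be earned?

Order all 10 blocks by rate: Support/first 31 > Support/second 30 > Finance/first 28 > R&D/first 24 > Data/first 19 > Data/second 18 > Facilities/first 17 > R&D/second 13 > Facilities/second 8 > Finance/second 2.
Support/first (31): +60 ; 230 left.
Support/second (30): +80 ; 150 left.
Fill Finance first block (90 at 28) ; 60 left.
R&D first at 24: fill all 40 ; 20 left.
Data first at 19: only 20 left, fill 20.
Total = 31×60 + 30×80 + 28×90 + 24×40 + 19×20 = 8120.

8120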